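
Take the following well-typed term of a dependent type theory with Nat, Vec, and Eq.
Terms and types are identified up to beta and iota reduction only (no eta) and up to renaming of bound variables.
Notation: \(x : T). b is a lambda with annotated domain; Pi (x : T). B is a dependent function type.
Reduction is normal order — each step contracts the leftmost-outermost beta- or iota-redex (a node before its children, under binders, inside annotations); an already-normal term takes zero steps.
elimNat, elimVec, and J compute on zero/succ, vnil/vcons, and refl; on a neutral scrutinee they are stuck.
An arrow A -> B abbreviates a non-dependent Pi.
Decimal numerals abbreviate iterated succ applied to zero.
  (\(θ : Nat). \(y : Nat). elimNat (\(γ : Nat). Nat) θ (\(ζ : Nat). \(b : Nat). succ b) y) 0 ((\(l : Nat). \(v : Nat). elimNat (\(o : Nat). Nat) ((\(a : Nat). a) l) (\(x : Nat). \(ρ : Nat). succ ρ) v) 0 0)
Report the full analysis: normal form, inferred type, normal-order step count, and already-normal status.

reduced normal form:
  0
the term's type:
  Nat
steps to reach normal form (normal order): 7
term was already normal: no
first contracted redex: a beta-redex


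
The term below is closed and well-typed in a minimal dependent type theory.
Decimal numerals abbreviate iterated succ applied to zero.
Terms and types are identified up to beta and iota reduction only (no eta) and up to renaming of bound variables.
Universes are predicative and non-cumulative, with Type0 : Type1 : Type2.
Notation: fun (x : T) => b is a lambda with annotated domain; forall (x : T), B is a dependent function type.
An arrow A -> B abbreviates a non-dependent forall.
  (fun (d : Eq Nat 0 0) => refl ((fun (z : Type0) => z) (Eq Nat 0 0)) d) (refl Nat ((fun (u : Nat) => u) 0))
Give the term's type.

type:
  Eq (Eq Nat 0 0) (refl Nat 0) (refl Nat 0)


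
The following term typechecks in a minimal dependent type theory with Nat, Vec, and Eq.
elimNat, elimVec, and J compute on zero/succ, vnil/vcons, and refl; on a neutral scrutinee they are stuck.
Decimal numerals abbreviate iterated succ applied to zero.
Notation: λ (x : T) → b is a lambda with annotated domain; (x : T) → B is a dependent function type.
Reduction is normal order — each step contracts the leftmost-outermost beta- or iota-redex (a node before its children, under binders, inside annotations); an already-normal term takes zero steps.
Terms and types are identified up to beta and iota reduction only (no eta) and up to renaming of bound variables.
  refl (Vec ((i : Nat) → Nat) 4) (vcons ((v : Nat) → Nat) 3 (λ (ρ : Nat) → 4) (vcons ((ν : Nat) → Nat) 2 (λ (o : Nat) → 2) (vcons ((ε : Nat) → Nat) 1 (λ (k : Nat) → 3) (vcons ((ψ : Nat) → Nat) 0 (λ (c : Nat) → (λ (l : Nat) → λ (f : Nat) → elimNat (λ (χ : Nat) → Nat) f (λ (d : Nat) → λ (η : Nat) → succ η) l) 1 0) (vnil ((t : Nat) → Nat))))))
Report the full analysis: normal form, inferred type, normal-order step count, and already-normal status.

reduced normal form:
  refl (Vec ((i : Nat) → Nat) 4) (vcons ((v : Nat) → Nat) 3 (λ (ρ : Nat) → 4) (vcons ((ν : Nat) → Nat) 2 (λ (o : Nat) → 2) (vcons ((ε : Nat) → Nat) 1 (λ (k : Nat) → 3) (vcons ((ψ : Nat) → Nat) 0 (λ (c : Nat) → 1) (vnil ((l : Nat) → Nat))))))
inferred type:
  Eq (Vec ((i : Nat) → Nat) 4) (vcons ((v : Nat) → Nat) 3 (λ (ρ : Nat) → 4) (vcons ((ν : Nat) → Nat) 2 (λ (o : Nat) → 2) (vcons ((ε : Nat) → Nat) 1 (λ (k : Nat) → 3) (vcons ((ψ : Nat) → Nat) 0 (λ (c : Nat) → 1) (vnil ((l : Nat) → Nat)))))) (vcons ((f : Nat) → Nat) 3 (λ (χ : Nat) → 4) (vcons ((d : Nat) → Nat) 2 (λ (η : Nat) → 2) (vcons ((t : Nat) → Nat) 1 (λ (θ : Nat) → 3) (vcons ((y : Nat) → Nat) 0 (λ (j : Nat) → 1) (vnil ((u : Nat) → Nat))))))
reduction steps (normal order): 6
already normal: no
first redex: a beta-redex


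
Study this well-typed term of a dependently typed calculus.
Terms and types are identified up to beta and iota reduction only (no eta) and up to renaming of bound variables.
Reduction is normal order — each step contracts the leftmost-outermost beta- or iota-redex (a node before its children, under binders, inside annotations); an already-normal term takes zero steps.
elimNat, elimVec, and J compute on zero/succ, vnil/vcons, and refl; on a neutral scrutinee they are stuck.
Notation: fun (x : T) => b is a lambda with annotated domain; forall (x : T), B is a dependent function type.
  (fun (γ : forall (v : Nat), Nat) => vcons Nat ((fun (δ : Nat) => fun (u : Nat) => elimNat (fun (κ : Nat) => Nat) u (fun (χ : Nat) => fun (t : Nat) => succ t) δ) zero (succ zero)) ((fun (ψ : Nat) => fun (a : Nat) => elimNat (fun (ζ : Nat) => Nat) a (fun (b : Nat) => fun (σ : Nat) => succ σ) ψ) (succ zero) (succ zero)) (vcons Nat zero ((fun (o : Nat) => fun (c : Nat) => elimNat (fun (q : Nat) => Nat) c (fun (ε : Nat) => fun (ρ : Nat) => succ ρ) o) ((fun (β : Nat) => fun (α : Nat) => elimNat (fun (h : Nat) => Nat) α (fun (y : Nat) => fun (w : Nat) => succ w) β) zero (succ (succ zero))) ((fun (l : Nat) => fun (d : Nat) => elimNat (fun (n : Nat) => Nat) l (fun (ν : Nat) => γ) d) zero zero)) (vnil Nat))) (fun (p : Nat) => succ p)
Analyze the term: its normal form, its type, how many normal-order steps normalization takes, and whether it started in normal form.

resulting normal form:
  vcons Nat (succ zero) (succ (succ zero)) (vcons Nat zero (succ (succ zero)) (vnil Nat))
the term's type:
  Vec Nat (succ (succ zero))
reduction steps (normal order): 25
already normal: no
first redex: a beta-redex


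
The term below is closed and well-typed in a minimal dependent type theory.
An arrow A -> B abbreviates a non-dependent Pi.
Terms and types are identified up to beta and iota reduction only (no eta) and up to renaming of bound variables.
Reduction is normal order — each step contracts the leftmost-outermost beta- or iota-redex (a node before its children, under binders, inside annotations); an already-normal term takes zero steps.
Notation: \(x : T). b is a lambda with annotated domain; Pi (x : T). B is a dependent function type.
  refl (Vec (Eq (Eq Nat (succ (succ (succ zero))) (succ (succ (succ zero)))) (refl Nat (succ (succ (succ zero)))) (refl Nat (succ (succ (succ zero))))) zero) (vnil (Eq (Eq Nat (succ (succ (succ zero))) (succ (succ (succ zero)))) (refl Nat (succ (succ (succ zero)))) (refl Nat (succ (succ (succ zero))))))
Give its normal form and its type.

reduced normal form:
  refl (Vec (Eq (Eq Nat (succ (succ (succ zero))) (succ (succ (succ zero)))) (refl Nat (succ (succ (succ zero)))) (refl Nat (succ (succ (succ zero))))) zero) (vnil (Eq (Eq Nat (succ (succ (succ zero))) (succ (succ (succ zero)))) (refl Nat (succ (succ (succ zero)))) (refl Nat (succ (succ (succ zero))))))
the term's type:
  Eq (Vec (Eq (Eq Nat (succ (succ (succ zero))) (succ (succ (succ zero)))) (refl Nat (succ (succ (succ zero)))) (refl Nat (succ (succ (succ zero))))) zero) (vnil (Eq (Eq Nat (succ (succ (succ zero))) (succ (succ (succ zero)))) (refl Nat (succ (succ (succ zero)))) (refl Nat (succ (succ (succ zero)))))) (vnil (Eq (Eq Nat (succ (succ (succ zero))) (succ (succ (succ zero)))) (refl Nat (succ (succ (succ zero)))) (refl Nat (succ (succ (succ zero))))))


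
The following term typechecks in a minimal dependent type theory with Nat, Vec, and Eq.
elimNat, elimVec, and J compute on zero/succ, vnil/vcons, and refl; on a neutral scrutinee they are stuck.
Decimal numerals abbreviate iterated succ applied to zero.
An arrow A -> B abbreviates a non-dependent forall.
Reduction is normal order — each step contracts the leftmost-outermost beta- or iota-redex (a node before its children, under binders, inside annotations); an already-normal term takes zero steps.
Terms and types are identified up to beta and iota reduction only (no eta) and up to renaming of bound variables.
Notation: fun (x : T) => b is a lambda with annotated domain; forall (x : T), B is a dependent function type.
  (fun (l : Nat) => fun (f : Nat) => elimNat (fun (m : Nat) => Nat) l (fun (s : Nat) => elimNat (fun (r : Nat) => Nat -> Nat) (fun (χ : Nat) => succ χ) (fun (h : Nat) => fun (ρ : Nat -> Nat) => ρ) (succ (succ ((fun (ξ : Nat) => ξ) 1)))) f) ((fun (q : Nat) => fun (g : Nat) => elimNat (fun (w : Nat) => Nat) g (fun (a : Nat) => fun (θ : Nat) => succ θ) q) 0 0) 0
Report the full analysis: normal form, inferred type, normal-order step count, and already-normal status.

reduced normal form:
  0
type:
  Nat
reduction steps (normal order): 6
started in normal form: no
first contracted redex: a beta-redex


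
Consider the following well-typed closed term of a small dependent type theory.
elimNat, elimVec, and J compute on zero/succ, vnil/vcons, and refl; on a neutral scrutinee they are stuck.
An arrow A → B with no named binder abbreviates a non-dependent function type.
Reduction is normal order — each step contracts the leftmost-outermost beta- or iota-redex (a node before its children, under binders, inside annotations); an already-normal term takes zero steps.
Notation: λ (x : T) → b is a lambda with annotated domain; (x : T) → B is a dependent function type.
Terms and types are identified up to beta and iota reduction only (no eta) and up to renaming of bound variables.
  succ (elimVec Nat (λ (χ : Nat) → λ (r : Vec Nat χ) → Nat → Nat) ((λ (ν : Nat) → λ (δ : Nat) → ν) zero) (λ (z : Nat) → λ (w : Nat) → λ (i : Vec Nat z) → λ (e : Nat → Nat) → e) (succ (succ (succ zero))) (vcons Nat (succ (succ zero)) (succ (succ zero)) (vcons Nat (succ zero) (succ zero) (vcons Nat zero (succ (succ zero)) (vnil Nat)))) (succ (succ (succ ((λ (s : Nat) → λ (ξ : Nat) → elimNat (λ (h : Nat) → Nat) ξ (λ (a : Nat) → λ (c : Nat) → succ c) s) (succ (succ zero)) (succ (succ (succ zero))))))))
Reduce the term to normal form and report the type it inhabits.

reduced normal form:
  succ zero
type:
  Nat
observation: 18 normal-order steps separate the term from its normal form.


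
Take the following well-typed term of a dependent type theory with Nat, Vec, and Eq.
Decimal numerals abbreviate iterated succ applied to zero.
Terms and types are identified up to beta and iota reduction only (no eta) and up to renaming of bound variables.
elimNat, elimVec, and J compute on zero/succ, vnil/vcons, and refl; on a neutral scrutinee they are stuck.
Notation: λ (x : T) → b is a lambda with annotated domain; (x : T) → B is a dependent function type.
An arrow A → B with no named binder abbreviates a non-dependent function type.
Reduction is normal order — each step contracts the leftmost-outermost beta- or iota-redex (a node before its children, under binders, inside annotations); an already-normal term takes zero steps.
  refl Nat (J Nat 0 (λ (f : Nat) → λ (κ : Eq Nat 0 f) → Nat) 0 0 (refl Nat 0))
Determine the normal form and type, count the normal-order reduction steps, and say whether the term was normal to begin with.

normal form:
  refl Nat 0
inferred type:
  Eq Nat 0 0
reduction steps (normal order): 1
term was already normal: no
first redex: a J iota-redex


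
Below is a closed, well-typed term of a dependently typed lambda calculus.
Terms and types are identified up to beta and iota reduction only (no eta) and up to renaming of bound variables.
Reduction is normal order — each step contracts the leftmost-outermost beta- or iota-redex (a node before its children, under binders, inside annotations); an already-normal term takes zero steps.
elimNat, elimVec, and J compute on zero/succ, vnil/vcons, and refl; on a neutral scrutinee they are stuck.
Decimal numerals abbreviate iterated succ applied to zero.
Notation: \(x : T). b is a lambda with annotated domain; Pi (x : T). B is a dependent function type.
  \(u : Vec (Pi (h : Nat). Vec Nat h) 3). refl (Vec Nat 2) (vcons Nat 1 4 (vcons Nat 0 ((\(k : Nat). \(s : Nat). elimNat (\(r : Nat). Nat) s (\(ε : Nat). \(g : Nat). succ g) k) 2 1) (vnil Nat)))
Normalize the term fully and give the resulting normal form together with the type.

normal form:
  \(u : Vec (Pi (h : Nat). Vec Nat h) 3). refl (Vec Nat 2) (vcons Nat 1 4 (vcons Nat 0 3 (vnil Nat)))
inferred type:
  Pi (u : Vec (Pi (h : Nat). Vec Nat h) 3). Eq (Vec Nat 2) (vcons Nat 1 4 (vcons Nat 0 3 (vnil Nat))) (vcons Nat 1 4 (vcons Nat 0 3 (vnil Nat)))
observation: 9 normal-order steps normalize the term, beginning with a beta-redex.


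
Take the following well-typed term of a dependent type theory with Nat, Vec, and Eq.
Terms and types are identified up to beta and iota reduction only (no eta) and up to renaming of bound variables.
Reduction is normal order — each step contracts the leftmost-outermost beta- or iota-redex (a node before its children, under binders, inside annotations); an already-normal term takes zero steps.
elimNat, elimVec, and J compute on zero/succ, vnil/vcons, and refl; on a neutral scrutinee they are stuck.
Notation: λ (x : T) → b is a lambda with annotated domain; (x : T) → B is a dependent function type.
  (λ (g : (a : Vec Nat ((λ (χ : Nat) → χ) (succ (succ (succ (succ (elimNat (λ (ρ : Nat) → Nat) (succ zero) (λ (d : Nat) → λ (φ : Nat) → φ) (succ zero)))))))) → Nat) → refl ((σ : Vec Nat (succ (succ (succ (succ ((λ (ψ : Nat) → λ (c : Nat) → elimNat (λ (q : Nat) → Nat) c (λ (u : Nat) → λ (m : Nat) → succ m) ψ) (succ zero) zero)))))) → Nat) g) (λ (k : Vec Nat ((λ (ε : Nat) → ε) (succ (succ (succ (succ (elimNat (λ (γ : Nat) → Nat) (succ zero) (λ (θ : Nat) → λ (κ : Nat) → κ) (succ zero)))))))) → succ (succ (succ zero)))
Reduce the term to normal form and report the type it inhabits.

normal form:
  refl ((g : Vec Nat (succ (succ (succ (succ (succ zero)))))) → Nat) (λ (a : Vec Nat (succ (succ (succ (succ (succ zero)))))) → succ (succ (succ zero)))
the term's type:
  Eq ((g : Vec Nat (succ (succ (succ (succ (succ zero)))))) → Nat) (λ (a : Vec Nat (succ (succ (succ (succ (succ zero)))))) → succ (succ (succ zero))) (λ (χ : Vec Nat (succ (succ (succ (succ (succ zero)))))) → succ (succ (succ zero)))
observation: contracting a beta-redex first, the term normalizes in 12 steps.


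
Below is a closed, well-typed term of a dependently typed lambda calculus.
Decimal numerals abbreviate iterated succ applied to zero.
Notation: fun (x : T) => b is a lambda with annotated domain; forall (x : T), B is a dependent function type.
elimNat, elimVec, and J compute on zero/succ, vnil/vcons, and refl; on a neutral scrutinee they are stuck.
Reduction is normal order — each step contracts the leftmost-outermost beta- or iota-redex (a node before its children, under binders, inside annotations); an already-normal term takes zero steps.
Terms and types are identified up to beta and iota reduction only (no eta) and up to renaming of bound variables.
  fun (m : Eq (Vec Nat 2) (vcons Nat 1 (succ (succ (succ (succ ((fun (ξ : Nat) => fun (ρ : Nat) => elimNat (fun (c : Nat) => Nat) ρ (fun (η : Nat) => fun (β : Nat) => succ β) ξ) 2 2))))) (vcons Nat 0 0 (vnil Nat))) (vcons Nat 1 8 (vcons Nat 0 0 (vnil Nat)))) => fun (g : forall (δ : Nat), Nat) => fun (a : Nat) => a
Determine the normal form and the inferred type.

reduced normal form:
  fun (m : Eq (Vec Nat 2) (vcons Nat 1 8 (vcons Nat 0 0 (vnil Nat))) (vcons Nat 1 8 (vcons Nat 0 0 (vnil Nat)))) => fun (ξ : forall (ρ : Nat), Nat) => fun (c : Nat) => c
type:
  forall (m : Eq (Vec Nat 2) (vcons Nat 1 8 (vcons Nat 0 0 (vnil Nat))) (vcons Nat 1 8 (vcons Nat 0 0 (vnil Nat)))), forall (ξ : forall (ρ : Nat), Nat), forall (c : Nat), Nat


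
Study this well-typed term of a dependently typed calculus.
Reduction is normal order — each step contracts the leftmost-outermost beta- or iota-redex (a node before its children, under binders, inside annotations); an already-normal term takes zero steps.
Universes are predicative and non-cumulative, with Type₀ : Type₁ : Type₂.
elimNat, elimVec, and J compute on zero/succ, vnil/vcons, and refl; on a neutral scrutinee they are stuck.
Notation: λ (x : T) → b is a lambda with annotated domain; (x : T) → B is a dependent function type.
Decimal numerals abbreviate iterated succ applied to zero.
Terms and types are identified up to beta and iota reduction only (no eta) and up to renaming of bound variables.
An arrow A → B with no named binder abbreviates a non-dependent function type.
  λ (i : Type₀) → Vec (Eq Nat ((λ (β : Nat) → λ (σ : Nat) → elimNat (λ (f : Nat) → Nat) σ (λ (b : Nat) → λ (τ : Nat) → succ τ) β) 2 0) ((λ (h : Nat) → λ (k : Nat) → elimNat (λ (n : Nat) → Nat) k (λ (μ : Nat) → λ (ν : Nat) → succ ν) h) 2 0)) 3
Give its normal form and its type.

normal form:
  λ (i : Type₀) → Vec (Eq Nat 2 2) 3
the term's type:
  Type₀ → Type₀
observation: normalization takes exactly 18 steps under the normal-order strategy.


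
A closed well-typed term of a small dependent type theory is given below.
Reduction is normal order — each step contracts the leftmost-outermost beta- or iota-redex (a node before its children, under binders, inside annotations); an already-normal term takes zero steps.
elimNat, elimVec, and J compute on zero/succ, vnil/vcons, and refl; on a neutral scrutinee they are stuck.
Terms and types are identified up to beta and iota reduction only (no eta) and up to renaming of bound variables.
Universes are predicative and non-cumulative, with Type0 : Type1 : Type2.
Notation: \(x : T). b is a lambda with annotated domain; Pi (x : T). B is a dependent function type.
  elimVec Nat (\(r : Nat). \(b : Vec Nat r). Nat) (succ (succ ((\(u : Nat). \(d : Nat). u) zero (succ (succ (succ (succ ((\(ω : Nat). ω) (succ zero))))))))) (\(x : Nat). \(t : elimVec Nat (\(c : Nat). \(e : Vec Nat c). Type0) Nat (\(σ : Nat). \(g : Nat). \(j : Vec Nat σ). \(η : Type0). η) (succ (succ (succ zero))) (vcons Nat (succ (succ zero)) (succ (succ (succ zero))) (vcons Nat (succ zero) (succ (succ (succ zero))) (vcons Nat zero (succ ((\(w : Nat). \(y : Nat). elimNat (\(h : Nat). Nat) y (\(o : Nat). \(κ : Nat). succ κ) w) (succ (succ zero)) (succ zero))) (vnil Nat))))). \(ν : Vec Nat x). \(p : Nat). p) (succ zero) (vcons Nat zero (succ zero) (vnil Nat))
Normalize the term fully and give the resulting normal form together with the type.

resulting normal form:
  succ (succ zero)
inferred type:
  Nat
observation: the first redex contracted is an elimVec iota-redex; the normal form is reached in 8 normal-order steps.


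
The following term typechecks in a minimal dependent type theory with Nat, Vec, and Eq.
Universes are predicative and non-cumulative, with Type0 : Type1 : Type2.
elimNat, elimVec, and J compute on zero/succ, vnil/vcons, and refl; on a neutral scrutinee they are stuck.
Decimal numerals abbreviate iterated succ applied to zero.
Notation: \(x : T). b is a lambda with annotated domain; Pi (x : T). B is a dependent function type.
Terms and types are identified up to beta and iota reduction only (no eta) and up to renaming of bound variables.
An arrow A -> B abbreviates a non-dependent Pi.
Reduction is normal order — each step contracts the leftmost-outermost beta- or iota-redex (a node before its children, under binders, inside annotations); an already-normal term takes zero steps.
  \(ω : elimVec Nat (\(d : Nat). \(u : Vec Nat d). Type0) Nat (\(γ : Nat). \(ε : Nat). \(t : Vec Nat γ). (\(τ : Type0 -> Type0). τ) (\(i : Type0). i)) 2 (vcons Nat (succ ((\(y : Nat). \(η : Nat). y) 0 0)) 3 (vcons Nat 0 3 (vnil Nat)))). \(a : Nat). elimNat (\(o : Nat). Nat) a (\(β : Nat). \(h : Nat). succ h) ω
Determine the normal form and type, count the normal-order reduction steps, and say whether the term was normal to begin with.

reduced normal form:
  \(ω : Nat). \(d : Nat). elimNat (\(u : Nat). Nat) d (\(γ : Nat). \(ε : Nat). succ ε) ω
the term's type:
  Nat -> Nat -> Nat
reduction steps (normal order): 13
term was already normal: no
first redex: an elimVec iota-redex


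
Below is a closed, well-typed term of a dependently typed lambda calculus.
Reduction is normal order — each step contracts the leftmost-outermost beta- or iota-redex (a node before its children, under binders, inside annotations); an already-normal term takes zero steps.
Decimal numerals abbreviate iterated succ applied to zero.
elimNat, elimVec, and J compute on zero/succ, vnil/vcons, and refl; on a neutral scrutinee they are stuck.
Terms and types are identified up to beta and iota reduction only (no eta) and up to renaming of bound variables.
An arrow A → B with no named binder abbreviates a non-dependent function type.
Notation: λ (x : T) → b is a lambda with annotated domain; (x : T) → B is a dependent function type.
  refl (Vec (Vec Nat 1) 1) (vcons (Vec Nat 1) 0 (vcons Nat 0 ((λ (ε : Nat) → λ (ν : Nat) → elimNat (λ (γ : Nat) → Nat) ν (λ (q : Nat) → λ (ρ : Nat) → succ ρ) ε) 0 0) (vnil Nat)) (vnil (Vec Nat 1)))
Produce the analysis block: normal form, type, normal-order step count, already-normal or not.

normal form:
  refl (Vec (Vec Nat 1) 1) (vcons (Vec Nat 1) 0 (vcons Nat 0 0 (vnil Nat)) (vnil (Vec Nat 1)))
type:
  Eq (Vec (Vec Nat 1) 1) (vcons (Vec Nat 1) 0 (vcons Nat 0 0 (vnil Nat)) (vnil (Vec Nat 1))) (vcons (Vec Nat 1) 0 (vcons Nat 0 0 (vnil Nat)) (vnil (Vec Nat 1)))
reduction steps (normal order): 3
already normal: no
first contracted redex: a beta-redex


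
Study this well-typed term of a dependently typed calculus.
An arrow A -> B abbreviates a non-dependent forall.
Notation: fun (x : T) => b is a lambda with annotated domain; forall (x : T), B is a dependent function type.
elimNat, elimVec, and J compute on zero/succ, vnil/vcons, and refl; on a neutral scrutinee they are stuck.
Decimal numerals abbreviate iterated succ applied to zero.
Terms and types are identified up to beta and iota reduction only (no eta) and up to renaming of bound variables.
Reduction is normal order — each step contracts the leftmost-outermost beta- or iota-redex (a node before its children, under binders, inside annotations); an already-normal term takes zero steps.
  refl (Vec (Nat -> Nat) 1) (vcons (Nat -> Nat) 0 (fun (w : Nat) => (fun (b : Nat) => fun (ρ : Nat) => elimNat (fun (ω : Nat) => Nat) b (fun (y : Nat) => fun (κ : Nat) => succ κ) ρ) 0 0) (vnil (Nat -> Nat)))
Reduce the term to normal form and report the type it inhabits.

resulting normal form:
  refl (Vec (Nat -> Nat) 1) (vcons (Nat -> Nat) 0 (fun (w : Nat) => 0) (vnil (Nat -> Nat)))
the term's type:
  Eq (Vec (Nat -> Nat) 1) (vcons (Nat -> Nat) 0 (fun (w : Nat) => 0) (vnil (Nat -> Nat))) (vcons (Nat -> Nat) 0 (fun (b : Nat) => 0) (vnil (Nat -> Nat)))


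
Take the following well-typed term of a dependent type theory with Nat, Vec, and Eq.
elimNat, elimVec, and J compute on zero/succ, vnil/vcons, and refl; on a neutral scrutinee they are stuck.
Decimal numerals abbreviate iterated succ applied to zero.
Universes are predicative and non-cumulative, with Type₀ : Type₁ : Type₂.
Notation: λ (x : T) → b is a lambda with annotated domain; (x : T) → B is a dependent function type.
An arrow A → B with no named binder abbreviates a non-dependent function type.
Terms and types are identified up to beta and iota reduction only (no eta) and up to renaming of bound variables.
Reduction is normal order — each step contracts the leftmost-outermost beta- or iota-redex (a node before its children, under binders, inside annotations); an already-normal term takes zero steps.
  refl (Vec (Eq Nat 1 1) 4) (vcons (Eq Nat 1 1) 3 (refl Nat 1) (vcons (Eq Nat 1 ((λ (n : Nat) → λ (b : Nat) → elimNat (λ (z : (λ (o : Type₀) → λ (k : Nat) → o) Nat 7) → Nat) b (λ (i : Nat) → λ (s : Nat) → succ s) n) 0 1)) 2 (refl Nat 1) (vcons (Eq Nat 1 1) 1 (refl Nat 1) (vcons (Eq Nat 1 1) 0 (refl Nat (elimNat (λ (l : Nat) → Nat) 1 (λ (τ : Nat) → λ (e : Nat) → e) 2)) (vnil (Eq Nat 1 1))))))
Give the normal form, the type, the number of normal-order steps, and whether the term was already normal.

reduced normal form:
  refl (Vec (Eq Nat 1 1) 4) (vcons (Eq Nat 1 1) 3 (refl Nat 1) (vcons (Eq Nat 1 1) 2 (refl Nat 1) (vcons (Eq Nat 1 1) 1 (refl Nat 1) (vcons (Eq Nat 1 1) 0 (refl Nat 1) (vnil (Eq Nat 1 1))))))
the term's type:
  Eq (Vec (Eq Nat 1 1) 4) (vcons (Eq Nat 1 1) 3 (refl Nat 1) (vcons (Eq Nat 1 1) 2 (refl Nat 1) (vcons (Eq Nat 1 1) 1 (refl Nat 1) (vcons (Eq Nat 1 1) 0 (refl Nat 1) (vnil (Eq Nat 1 1)))))) (vcons (Eq Nat 1 1) 3 (refl Nat 1) (vcons (Eq Nat 1 1) 2 (refl Nat 1) (vcons (Eq Nat 1 1) 1 (refl Nat 1) (vcons (Eq Nat 1 1) 0 (refl Nat 1) (vnil (Eq Nat 1 1))))))
steps to reach normal form (normal order): 10
already normal: no
first redex: a beta-redex


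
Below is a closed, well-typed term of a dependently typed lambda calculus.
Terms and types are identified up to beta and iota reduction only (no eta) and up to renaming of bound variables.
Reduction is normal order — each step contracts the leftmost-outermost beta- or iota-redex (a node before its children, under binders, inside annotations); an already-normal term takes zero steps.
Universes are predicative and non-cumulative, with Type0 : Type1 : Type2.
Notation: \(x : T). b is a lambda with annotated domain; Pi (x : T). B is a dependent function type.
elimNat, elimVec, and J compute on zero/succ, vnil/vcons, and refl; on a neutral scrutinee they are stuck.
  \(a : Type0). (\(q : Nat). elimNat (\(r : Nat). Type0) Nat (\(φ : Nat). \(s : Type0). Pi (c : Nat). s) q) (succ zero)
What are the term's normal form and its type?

reduced normal form:
  \(a : Type0). Pi (q : Nat). Nat
the term's type:
  Pi (a : Type0). Type0
observation: 5 normal-order steps normalize the term, beginning with a beta-redex.


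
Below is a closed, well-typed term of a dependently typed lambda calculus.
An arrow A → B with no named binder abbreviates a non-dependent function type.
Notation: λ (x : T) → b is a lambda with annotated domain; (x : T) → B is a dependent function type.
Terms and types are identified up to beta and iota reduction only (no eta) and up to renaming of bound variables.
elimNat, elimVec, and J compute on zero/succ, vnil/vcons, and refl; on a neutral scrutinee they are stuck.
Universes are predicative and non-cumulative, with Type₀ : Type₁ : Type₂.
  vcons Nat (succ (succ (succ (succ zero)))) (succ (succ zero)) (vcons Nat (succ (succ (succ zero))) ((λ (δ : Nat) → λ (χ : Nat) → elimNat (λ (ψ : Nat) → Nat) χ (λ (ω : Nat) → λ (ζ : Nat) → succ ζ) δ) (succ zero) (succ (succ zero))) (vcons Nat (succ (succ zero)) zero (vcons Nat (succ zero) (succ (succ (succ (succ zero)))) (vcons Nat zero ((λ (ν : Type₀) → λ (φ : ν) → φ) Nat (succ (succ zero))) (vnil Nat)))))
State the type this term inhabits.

inferred type:
  Vec Nat (succ (succ (succ (succ (succ zero)))))


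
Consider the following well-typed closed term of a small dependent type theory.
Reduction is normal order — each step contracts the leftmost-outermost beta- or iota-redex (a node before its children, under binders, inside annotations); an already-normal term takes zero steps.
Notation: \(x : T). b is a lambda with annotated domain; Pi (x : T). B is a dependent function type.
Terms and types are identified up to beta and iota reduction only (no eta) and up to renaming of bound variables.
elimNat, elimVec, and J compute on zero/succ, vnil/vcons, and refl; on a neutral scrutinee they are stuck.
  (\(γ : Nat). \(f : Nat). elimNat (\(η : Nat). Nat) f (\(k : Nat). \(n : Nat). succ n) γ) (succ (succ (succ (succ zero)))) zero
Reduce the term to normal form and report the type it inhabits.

resulting normal form:
  succ (succ (succ (succ zero)))
type:
  Nat


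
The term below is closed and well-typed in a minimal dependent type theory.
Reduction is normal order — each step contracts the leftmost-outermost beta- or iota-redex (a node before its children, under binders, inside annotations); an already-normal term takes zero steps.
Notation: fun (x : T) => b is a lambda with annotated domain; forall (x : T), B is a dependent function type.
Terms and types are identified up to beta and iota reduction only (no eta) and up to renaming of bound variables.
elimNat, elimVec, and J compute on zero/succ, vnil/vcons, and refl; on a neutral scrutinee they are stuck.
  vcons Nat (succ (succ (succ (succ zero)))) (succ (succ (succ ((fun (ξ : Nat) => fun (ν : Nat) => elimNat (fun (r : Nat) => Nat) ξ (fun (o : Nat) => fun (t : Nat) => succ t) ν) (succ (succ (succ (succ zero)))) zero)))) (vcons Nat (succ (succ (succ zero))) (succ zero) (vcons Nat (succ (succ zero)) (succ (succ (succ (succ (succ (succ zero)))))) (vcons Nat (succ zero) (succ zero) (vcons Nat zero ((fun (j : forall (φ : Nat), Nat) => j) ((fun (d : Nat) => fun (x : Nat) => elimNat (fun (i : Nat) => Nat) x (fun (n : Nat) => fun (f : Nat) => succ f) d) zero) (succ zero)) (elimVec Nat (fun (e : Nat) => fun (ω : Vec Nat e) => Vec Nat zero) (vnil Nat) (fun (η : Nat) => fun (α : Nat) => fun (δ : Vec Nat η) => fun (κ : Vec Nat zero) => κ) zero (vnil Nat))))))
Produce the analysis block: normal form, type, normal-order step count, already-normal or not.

resulting normal form:
  vcons Nat (succ (succ (succ (succ zero)))) (succ (succ (succ (succ (succ (succ (succ zero))))))) (vcons Nat (succ (succ (succ zero))) (succ zero) (vcons Nat (succ (succ zero)) (succ (succ (succ (succ (succ (succ zero)))))) (vcons Nat (succ zero) (succ zero) (vcons Nat zero (succ zero) (vnil Nat)))))
type:
  Vec Nat (succ (succ (succ (succ (succ zero)))))
reduction steps (normal order): 8
already normal: no
first contracted redex: a beta-redex


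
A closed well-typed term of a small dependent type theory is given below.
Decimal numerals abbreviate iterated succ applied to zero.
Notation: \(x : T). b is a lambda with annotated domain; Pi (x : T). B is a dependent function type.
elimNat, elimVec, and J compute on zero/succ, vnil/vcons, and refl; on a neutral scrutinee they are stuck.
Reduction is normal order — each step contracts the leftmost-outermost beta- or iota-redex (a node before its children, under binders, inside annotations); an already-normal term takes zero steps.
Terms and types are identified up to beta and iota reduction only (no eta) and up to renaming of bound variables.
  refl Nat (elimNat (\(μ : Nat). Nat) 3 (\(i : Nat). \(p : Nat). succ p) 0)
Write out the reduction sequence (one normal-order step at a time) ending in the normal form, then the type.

reduction (normal order):
  refl Nat (elimNat (\(μ : Nat). Nat) 3 (\(i : Nat). \(p : Nat). succ p) 0)
  ~> refl Nat 3
inferred type:
  Eq Nat 3 3


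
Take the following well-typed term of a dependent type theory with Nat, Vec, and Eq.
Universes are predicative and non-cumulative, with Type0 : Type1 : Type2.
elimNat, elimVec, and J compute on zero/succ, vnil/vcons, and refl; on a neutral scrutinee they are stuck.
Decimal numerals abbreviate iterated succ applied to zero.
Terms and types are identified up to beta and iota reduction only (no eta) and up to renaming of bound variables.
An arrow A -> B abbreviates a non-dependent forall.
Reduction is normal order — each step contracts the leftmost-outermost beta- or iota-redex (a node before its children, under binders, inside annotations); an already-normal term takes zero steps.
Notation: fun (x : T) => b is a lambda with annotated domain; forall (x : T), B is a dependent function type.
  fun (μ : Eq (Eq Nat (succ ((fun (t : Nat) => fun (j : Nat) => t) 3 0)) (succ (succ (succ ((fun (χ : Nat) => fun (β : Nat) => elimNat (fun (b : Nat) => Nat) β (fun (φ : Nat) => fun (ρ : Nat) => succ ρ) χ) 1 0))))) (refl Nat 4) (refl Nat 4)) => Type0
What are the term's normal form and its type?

reduced normal form:
  fun (μ : Eq (Eq Nat 4 4) (refl Nat 4) (refl Nat 4)) => Type0
the term's type:
  Eq (Eq Nat 4 4) (refl Nat 4) (refl Nat 4) -> Type1
observation: normalization takes exactly 8 steps under the normal-order strategy.


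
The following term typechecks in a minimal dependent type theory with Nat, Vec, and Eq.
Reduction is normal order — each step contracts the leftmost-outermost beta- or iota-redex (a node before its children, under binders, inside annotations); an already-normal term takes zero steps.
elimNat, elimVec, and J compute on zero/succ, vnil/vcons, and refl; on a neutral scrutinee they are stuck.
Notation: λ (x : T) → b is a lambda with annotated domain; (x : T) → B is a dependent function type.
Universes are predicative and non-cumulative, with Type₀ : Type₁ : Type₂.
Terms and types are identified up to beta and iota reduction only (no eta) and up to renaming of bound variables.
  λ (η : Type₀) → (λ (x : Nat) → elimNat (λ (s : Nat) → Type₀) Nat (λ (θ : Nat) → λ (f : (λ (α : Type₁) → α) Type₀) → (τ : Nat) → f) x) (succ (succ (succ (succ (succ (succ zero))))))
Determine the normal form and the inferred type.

reduced normal form:
  λ (η : Type₀) → (x : Nat) → (s : Nat) → (θ : Nat) → (f : Nat) → (α : Nat) → (τ : Nat) → Nat
type:
  (η : Type₀) → Type₀
observation: 20 normal-order steps separate the term from its normal form.


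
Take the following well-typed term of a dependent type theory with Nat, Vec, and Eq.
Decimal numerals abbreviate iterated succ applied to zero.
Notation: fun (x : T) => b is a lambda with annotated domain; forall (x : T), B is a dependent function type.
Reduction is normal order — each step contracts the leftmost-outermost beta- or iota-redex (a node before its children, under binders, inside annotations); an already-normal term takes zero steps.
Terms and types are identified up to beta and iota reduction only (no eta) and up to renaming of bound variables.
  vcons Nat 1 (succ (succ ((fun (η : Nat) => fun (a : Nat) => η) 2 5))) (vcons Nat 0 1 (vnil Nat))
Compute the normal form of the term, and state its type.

resulting normal form:
  vcons Nat 1 4 (vcons Nat 0 1 (vnil Nat))
the term's type:
  Vec Nat 2


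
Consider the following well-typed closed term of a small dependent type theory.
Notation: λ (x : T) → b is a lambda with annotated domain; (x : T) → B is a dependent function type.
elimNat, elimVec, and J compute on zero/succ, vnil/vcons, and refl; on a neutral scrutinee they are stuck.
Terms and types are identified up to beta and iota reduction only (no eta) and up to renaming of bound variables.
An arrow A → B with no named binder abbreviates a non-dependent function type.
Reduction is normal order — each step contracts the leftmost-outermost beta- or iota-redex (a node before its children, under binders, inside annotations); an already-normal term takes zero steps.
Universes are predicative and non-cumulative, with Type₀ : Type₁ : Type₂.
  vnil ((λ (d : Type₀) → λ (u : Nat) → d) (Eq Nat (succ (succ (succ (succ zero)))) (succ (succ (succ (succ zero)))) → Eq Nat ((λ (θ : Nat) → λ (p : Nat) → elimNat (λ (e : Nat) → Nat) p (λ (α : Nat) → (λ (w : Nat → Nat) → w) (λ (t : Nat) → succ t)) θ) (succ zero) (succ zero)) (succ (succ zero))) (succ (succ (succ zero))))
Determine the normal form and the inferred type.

normal form:
  vnil (Eq Nat (succ (succ (succ (succ zero)))) (succ (succ (succ (succ zero)))) → Eq Nat (succ (succ zero)) (succ (succ zero)))
inferred type:
  Vec (Eq Nat (succ (succ (succ (succ zero)))) (succ (succ (succ (succ zero)))) → Eq Nat (succ (succ zero)) (succ (succ zero))) zero
observation: normalization takes exactly 9 steps under the normal-order strategy.


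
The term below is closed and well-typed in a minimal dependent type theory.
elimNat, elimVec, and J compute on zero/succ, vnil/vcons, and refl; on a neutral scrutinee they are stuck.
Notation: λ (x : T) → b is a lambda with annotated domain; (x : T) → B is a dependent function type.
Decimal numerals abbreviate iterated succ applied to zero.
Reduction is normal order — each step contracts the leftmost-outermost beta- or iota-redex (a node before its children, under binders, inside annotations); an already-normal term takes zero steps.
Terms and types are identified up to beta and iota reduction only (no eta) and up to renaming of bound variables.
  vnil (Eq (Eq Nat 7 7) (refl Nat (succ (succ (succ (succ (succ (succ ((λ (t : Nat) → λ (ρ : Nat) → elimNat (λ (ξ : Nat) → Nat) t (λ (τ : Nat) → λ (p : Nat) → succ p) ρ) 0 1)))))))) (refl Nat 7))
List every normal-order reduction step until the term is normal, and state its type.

normal-order reduction:
  vnil (Eq (Eq Nat 7 7) (refl Nat (succ (succ (succ (succ (succ (succ ((λ (t : Nat) → λ (ρ : Nat) → elimNat (λ (ξ : Nat) → Nat) t (λ (τ : Nat) → λ (p : Nat) → succ p) ρ) 0 1)))))))) (refl Nat 7))
  ~> vnil (Eq (Eq Nat 7 7) (refl Nat (succ (succ (succ (succ (succ (succ ((λ (t : Nat) → elimNat (λ (ρ : Nat) → Nat) 0 (λ (ξ : Nat) → λ (τ : Nat) → succ τ) t) 1)))))))) (refl Nat 7))
  ~> vnil (Eq (Eq Nat 7 7) (refl Nat (succ (succ (succ (succ (succ (succ (elimNat (λ (t : Nat) → Nat) 0 (λ (ρ : Nat) → λ (ξ : Nat) → succ ξ) 1)))))))) (refl Nat 7))
  ~> vnil (Eq (Eq Nat 7 7) (refl Nat (succ (succ (succ (succ (succ (succ ((λ (t : Nat) → λ (ρ : Nat) → succ ρ) 0 (elimNat (λ (ξ : Nat) → Nat) 0 (λ (τ : Nat) → λ (p : Nat) → succ p) 0))))))))) (refl Nat 7))
  ~> vnil (Eq (Eq Nat 7 7) (refl Nat (succ (succ (succ (succ (succ (succ ((λ (t : Nat) → succ t) (elimNat (λ (ρ : Nat) → Nat) 0 (λ (ξ : Nat) → λ (τ : Nat) → succ τ) 0))))))))) (refl Nat 7))
  ~> vnil (Eq (Eq Nat 7 7) (refl Nat (succ (succ (succ (succ (succ (succ (succ (elimNat (λ (t : Nat) → Nat) 0 (λ (ρ : Nat) → λ (ξ : Nat) → succ ξ) 0))))))))) (refl Nat 7))
  ~> vnil (Eq (Eq Nat 7 7) (refl Nat 7) (refl Nat 7))
the term's type:
  Vec (Eq (Eq Nat 7 7) (refl Nat 7) (refl Nat 7)) 0


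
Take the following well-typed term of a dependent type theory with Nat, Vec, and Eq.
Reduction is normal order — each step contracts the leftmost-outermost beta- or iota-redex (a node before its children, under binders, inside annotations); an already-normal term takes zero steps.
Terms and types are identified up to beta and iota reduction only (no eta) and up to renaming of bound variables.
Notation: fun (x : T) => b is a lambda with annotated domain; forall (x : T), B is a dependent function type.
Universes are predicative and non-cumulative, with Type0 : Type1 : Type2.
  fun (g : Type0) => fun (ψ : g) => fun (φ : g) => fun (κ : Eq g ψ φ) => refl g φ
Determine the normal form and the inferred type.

normal form:
  fun (g : Type0) => fun (ψ : g) => fun (φ : g) => fun (κ : Eq g ψ φ) => refl g φ
type:
  forall (g : Type0), forall (ψ : g), forall (φ : g), forall (κ : Eq g ψ φ), Eq g φ φ
observation: no redex remains anywhere in the term; it is its own normal form.


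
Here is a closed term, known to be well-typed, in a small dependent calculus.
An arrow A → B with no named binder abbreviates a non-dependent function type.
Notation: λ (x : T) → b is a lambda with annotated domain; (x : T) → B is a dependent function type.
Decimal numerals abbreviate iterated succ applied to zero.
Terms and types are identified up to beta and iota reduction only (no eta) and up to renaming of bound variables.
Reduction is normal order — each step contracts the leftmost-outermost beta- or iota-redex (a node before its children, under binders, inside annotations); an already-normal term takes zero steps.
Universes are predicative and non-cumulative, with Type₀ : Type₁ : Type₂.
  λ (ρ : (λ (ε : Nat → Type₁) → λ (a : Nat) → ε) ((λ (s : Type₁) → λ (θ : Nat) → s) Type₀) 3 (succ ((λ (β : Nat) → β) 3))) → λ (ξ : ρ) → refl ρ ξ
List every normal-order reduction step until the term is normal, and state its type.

normal-order reduction sequence:
  λ (ρ : (λ (ε : Nat → Type₁) → λ (a : Nat) → ε) ((λ (s : Type₁) → λ (θ : Nat) → s) Type₀) 3 (succ ((λ (β : Nat) → β) 3))) → λ (ξ : ρ) → refl ρ ξ
  ~> λ (ρ : (λ (ε : Nat) → (λ (a : Type₁) → λ (s : Nat) → a) Type₀) 3 (succ ((λ (θ : Nat) → θ) 3))) → λ (β : ρ) → refl ρ β
  ~> λ (ρ : (λ (ε : Type₁) → λ (a : Nat) → ε) Type₀ (succ ((λ (s : Nat) → s) 3))) → λ (θ : ρ) → refl ρ θ
  ~> λ (ρ : (λ (ε : Nat) → Type₀) (succ ((λ (a : Nat) → a) 3))) → λ (s : ρ) → refl ρ s
  ~> λ (ρ : Type₀) → λ (ε : ρ) → refl ρ ε
the term's type:
  (ρ : Type₀) → (ε : ρ) → Eq ρ ε ε
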